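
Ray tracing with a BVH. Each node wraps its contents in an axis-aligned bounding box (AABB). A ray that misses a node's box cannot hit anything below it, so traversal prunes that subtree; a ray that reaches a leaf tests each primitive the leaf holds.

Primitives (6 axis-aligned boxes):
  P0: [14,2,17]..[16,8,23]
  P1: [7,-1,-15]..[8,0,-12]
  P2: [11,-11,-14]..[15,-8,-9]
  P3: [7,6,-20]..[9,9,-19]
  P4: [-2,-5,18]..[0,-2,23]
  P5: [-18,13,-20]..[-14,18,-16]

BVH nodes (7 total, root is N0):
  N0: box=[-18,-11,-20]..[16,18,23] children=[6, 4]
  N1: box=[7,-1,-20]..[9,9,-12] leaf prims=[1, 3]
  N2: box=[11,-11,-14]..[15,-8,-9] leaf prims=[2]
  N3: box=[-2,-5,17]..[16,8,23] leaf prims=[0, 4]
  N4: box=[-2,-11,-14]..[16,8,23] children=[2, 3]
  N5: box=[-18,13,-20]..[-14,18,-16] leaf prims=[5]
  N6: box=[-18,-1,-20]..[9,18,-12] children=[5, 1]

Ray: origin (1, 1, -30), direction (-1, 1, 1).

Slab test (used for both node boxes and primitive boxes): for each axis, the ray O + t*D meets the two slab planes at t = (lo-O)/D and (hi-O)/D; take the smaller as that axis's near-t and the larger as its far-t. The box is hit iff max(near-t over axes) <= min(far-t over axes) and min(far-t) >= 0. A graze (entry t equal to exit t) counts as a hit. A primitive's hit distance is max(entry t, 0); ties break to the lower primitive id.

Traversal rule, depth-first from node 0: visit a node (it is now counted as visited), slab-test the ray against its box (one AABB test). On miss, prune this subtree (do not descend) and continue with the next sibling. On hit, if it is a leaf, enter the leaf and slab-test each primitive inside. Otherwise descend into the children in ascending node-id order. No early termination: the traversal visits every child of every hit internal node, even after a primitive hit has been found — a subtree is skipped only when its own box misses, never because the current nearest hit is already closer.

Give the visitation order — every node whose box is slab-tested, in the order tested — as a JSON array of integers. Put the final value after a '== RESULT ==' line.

Traverse from the root:
N0 x:[-15,19] y:[-12,17] z:[10,53] -> hit [10,17], descend [4, 6]
  N4 x:[-15,3] y:[-12,7] z:[16,53] -> miss, prune
  N6 x:[-8,19] y:[-2,17] z:[10,18] -> hit [10,17], descend [1, 5]
    N1 x:[-8,-6] y:[-2,8] z:[10,18] -> miss, prune
    N5 x:[15,19] y:[12,17] z:[10,14] -> miss, prune

order=[0, 4, 6, 1, 5]  |boxes|=5  |leaves|=0  hit=miss

== RESULT ==
[0, 4, 6, 1, 5]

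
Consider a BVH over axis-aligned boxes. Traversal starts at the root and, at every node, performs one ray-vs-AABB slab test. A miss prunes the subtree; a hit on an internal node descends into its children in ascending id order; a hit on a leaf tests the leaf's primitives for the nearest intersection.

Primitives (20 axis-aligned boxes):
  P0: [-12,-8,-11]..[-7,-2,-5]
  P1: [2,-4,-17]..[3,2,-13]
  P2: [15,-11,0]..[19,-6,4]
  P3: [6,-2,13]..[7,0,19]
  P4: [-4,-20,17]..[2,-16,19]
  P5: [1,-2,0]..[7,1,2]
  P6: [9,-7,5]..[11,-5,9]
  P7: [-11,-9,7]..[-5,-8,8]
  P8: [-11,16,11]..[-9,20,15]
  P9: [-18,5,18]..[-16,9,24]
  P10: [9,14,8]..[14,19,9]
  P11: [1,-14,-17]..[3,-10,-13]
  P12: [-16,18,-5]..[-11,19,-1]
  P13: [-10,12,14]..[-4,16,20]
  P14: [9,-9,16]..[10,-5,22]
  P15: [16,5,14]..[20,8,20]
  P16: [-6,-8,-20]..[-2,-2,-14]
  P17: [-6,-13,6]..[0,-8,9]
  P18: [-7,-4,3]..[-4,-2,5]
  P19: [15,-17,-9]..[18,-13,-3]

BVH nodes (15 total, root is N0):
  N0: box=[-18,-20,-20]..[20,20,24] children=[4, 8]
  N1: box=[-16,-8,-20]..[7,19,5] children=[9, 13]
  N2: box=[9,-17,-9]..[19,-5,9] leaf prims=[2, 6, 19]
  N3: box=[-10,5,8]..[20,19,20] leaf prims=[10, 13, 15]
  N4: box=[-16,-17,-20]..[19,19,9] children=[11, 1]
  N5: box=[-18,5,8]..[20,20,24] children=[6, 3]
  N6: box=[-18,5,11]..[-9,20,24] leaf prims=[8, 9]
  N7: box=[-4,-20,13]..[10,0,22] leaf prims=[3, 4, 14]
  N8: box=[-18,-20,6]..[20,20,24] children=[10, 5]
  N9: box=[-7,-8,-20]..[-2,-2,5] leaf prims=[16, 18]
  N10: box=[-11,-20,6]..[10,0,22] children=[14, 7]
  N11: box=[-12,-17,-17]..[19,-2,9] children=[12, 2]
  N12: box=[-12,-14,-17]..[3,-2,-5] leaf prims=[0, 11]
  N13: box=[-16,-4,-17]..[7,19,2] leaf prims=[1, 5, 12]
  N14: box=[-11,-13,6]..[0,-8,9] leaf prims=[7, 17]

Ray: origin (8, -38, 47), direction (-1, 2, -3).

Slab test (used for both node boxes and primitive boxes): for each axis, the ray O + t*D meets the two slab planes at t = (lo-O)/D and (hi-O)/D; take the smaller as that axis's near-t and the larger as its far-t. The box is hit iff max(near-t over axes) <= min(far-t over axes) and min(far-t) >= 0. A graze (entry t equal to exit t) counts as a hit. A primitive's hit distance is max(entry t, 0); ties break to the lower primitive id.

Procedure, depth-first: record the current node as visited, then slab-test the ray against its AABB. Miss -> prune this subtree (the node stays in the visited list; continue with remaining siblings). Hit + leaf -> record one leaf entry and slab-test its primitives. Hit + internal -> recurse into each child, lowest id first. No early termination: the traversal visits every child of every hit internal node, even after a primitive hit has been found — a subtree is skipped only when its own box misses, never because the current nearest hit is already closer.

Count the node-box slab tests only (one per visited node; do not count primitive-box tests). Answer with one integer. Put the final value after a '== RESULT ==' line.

Traverse from the root:
N0 x:[-12,26] y:[9,29] z:[23/3,67/3] -> hit [9,67/3], descend [4, 8]
  N4 x:[-11,24] y:[21/2,57/2] z:[38/3,67/3] -> hit [38/3,67/3], descend [1, 11]
    N1 x:[1,24] y:[15,57/2] z:[14,67/3] -> hit [15,67/3], descend [9, 13]
      N9 x:[10,15] y:[15,18] z:[14,67/3] -> hit [15,15] leaf, test {P16(miss), P18(miss)}
      N13 x:[1,24] y:[17,57/2] z:[15,64/3] -> hit [17,64/3] leaf, test {P1(miss), P5(miss), P12(miss)}
    N11 x:[-11,20] y:[21/2,18] z:[38/3,64/3] -> hit [38/3,18], descend [2, 12]
      N2 x:[-11,-1] y:[21/2,33/2] z:[38/3,56/3] -> miss, prune
      N12 x:[5,20] y:[12,18] z:[52/3,64/3] -> hit [52/3,18] leaf, test {P0@t=52/3, P11(miss)}
  N8 x:[-12,26] y:[9,29] z:[23/3,41/3] -> hit [9,41/3], descend [5, 10]
    N5 x:[-12,26] y:[43/2,29] z:[23/3,13] -> miss, prune
    N10 x:[-2,19] y:[9,19] z:[25/3,41/3] -> hit [9,41/3], descend [7, 14]
      N7 x:[-2,12] y:[9,19] z:[25/3,34/3] -> hit [9,34/3] leaf, test {P3(miss), P4@t=28/3, P14(miss)}
      N14 x:[8,19] y:[25/2,15] z:[38/3,41/3] -> hit [38/3,41/3] leaf, test {P7(miss), P17@t=38/3}

order=[0, 4, 1, 9, 13, 11, 2, 12, 8, 5, 10, 7, 14]  |boxes|=13  |leaves|=5  hit=P4

== RESULT ==
13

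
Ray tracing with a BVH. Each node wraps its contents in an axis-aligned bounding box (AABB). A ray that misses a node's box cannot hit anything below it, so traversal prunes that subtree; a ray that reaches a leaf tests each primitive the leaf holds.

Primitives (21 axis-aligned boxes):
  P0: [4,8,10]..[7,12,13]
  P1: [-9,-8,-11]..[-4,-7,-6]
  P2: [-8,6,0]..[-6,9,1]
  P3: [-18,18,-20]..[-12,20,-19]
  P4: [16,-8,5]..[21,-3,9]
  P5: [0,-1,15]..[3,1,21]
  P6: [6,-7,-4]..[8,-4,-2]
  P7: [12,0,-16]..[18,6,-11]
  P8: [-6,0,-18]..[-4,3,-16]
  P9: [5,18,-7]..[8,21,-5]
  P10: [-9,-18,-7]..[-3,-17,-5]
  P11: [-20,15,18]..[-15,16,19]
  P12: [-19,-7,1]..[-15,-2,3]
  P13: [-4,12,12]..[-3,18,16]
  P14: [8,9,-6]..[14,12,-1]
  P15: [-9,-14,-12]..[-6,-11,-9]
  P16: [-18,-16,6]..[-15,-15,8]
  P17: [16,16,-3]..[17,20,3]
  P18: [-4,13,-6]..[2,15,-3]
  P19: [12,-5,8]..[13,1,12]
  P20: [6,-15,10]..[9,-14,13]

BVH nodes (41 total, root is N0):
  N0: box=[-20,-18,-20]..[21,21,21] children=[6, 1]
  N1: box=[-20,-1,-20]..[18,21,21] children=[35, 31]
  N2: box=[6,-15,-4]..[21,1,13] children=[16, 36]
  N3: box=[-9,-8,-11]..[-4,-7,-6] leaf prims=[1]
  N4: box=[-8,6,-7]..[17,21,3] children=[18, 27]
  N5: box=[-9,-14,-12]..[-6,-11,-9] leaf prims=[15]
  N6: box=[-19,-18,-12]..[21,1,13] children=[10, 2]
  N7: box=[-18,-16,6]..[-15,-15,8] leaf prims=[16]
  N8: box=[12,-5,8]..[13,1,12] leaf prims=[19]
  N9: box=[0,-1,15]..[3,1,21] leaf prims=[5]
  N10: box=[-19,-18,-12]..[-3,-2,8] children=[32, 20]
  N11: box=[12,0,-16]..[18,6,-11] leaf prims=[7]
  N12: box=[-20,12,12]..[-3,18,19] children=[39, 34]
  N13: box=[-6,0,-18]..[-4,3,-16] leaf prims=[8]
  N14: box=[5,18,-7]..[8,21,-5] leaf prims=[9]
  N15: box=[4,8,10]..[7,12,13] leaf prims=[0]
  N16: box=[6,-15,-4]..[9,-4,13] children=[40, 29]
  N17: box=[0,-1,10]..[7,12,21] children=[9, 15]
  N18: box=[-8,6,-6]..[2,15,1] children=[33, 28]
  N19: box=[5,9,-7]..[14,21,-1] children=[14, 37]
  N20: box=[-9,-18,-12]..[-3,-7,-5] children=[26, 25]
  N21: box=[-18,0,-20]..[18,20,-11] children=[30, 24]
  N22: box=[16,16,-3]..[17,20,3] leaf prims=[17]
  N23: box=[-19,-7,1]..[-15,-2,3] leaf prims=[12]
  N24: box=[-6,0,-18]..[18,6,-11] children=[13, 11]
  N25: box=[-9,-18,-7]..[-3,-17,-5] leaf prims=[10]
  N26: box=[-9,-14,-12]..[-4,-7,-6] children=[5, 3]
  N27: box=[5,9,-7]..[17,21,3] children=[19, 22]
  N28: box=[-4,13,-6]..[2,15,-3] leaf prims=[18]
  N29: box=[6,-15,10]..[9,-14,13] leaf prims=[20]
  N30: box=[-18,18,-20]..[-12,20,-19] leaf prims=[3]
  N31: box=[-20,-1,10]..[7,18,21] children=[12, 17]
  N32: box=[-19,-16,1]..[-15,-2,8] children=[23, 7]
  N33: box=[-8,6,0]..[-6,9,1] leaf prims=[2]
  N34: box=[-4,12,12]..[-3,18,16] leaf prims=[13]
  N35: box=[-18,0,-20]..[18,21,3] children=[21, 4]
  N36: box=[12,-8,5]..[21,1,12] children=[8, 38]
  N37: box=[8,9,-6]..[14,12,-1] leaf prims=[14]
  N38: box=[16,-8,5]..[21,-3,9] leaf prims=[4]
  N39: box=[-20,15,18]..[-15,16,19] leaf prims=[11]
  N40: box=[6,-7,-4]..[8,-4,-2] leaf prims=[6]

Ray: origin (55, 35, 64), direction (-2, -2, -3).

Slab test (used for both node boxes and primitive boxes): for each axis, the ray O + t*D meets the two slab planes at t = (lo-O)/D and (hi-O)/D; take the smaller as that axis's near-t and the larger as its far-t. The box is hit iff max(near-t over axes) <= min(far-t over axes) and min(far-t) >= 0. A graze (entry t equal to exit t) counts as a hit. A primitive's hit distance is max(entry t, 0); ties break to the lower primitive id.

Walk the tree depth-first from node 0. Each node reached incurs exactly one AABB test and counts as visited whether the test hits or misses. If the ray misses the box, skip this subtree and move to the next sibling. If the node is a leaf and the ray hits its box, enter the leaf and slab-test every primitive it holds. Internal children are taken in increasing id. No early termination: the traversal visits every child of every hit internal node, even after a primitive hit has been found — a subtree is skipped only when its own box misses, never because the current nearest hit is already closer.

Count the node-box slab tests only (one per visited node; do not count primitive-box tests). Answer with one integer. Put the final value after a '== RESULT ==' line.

Trace the traversal:
N0 x:[17,75/2] y:[7,53/2] z:[43/3,28] -> hit [17,53/2], descend [1, 6]
  N1 x:[37/2,75/2] y:[7,18] z:[43/3,28] -> miss, prune
  N6 x:[17,37] y:[17,53/2] z:[17,76/3] -> hit [17,76/3], descend [2, 10]
    N2 x:[17,49/2] y:[17,25] z:[17,68/3] -> hit [17,68/3], descend [16, 36]
      N16 x:[23,49/2] y:[39/2,25] z:[17,68/3] -> miss, prune
      N36 x:[17,43/2] y:[17,43/2] z:[52/3,59/3] -> hit [52/3,59/3], descend [8, 38]
        N8 x:[21,43/2] y:[17,20] z:[52/3,56/3] -> miss, prune
        N38 x:[17,39/2] y:[19,43/2] z:[55/3,59/3] -> hit [19,39/2] leaf, test {P4@t=19}
    N10 x:[29,37] y:[37/2,53/2] z:[56/3,76/3] -> miss, prune

9 AABB tests over nodes [0, 1, 6, 2, 16, 36, 8, 38, 10]; 1 leaf entered; closest P4.

== RESULT ==
9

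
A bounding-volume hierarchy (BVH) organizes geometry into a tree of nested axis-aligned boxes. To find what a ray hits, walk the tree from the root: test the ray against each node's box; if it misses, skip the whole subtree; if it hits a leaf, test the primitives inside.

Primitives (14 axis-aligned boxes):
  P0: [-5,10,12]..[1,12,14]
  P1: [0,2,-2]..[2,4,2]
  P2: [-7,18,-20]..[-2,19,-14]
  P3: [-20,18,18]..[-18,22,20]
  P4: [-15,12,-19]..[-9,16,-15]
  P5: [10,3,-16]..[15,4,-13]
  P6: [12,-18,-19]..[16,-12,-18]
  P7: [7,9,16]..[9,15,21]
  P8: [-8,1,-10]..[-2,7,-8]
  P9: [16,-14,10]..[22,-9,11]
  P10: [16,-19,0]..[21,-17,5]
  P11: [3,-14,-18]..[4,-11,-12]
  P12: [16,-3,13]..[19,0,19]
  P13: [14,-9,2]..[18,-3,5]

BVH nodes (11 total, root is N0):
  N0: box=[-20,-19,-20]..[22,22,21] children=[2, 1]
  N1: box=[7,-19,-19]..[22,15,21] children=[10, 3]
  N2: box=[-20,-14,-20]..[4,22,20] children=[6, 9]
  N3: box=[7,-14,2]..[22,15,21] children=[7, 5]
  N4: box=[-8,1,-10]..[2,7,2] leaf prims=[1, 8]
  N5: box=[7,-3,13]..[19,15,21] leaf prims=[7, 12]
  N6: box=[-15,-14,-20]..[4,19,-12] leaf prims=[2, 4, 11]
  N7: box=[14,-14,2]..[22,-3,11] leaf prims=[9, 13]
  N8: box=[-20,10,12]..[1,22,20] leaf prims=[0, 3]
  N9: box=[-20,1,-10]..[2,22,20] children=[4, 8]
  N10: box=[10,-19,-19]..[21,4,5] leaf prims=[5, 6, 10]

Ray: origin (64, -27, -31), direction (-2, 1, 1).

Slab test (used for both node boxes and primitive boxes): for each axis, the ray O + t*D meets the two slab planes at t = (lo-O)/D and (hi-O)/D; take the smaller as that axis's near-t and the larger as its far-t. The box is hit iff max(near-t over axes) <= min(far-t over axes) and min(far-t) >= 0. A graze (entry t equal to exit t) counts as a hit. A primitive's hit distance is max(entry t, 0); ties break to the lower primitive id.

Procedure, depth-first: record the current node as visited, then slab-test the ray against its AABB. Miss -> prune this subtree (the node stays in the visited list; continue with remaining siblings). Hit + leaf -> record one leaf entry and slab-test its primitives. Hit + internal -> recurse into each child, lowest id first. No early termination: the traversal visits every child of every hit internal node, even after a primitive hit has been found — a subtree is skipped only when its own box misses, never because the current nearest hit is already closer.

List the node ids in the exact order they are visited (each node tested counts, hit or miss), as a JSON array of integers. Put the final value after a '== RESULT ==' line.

Trace the traversal:
N0 x:[21,42] y:[8,49] z:[11,52] -> hit [21,42], descend [1, 2]
  N1 x:[21,57/2] y:[8,42] z:[12,52] -> hit [21,57/2], descend [3, 10]
    N3 x:[21,57/2] y:[13,42] z:[33,52] -> miss, prune
    N10 x:[43/2,27] y:[8,31] z:[12,36] -> hit [43/2,27] leaf, test {P5(miss), P6(miss), P10(miss)}
  N2 x:[30,42] y:[13,49] z:[11,51] -> hit [30,42], descend [6, 9]
    N6 x:[30,79/2] y:[13,46] z:[11,19] -> miss, prune
    N9 x:[31,42] y:[28,49] z:[21,51] -> hit [31,42], descend [4, 8]
      N4 x:[31,36] y:[28,34] z:[21,33] -> hit [31,33] leaf, test {P1@t=31, P8(miss)}
      N8 x:[63/2,42] y:[37,49] z:[43,51] -> miss, prune

Visited [0, 1, 3, 10, 2, 6, 9, 4, 8]. Tests: 9 box, 2 leaf. Nearest: P1.

== RESULT ==
[0, 1, 3, 10, 2, 6, 9, 4, 8]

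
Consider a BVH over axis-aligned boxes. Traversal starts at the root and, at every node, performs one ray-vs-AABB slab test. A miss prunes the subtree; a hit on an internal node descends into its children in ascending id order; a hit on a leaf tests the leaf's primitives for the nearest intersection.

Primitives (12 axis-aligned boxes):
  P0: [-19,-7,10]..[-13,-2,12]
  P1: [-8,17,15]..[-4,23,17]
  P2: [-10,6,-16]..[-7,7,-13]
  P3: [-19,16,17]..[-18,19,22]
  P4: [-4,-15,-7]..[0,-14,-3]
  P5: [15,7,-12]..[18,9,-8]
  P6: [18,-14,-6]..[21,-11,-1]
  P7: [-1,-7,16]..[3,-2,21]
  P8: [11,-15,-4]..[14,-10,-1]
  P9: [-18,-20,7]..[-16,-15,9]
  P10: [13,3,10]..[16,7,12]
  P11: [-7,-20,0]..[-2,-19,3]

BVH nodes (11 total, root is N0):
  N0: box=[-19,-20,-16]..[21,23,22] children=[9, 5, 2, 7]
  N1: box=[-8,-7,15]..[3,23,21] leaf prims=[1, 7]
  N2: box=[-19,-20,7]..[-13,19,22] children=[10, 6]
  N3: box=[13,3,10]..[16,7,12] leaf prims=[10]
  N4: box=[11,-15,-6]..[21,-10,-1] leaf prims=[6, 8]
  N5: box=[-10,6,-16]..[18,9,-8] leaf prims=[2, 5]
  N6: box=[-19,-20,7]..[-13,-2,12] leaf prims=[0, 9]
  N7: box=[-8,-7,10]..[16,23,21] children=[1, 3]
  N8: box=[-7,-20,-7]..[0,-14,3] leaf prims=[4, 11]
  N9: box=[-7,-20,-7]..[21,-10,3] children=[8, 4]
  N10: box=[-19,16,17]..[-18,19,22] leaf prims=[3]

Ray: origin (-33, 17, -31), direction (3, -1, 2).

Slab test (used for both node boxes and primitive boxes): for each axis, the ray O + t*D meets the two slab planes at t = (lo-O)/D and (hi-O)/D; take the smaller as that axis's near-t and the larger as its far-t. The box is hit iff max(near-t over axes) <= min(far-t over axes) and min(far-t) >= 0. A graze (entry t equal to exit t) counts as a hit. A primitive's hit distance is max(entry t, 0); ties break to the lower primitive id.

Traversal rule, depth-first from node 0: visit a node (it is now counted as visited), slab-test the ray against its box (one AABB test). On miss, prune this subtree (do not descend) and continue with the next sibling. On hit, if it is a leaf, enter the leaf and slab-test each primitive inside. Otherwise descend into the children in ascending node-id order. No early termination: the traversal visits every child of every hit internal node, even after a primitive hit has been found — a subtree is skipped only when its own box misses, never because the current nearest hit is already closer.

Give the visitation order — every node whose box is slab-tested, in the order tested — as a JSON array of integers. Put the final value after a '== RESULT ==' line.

Traverse from the root:
N0 x:[14/3,18] y:[-6,37] z:[15/2,53/2] -> hit [15/2,18], descend [2, 5, 7, 9]
  N2 x:[14/3,20/3] y:[-2,37] z:[19,53/2] -> miss, prune
  N5 x:[23/3,17] y:[8,11] z:[15/2,23/2] -> hit [8,11] leaf, test {P2(miss), P5(miss)}
  N7 x:[25/3,49/3] y:[-6,24] z:[41/2,26] -> miss, prune
  N9 x:[26/3,18] y:[27,37] z:[12,17] -> miss, prune

Summary -> nodes [0, 2, 5, 7, 9]; box-tests=5; leaf-entries=1; first=miss

== RESULT ==
[0, 2, 5, 7, 9]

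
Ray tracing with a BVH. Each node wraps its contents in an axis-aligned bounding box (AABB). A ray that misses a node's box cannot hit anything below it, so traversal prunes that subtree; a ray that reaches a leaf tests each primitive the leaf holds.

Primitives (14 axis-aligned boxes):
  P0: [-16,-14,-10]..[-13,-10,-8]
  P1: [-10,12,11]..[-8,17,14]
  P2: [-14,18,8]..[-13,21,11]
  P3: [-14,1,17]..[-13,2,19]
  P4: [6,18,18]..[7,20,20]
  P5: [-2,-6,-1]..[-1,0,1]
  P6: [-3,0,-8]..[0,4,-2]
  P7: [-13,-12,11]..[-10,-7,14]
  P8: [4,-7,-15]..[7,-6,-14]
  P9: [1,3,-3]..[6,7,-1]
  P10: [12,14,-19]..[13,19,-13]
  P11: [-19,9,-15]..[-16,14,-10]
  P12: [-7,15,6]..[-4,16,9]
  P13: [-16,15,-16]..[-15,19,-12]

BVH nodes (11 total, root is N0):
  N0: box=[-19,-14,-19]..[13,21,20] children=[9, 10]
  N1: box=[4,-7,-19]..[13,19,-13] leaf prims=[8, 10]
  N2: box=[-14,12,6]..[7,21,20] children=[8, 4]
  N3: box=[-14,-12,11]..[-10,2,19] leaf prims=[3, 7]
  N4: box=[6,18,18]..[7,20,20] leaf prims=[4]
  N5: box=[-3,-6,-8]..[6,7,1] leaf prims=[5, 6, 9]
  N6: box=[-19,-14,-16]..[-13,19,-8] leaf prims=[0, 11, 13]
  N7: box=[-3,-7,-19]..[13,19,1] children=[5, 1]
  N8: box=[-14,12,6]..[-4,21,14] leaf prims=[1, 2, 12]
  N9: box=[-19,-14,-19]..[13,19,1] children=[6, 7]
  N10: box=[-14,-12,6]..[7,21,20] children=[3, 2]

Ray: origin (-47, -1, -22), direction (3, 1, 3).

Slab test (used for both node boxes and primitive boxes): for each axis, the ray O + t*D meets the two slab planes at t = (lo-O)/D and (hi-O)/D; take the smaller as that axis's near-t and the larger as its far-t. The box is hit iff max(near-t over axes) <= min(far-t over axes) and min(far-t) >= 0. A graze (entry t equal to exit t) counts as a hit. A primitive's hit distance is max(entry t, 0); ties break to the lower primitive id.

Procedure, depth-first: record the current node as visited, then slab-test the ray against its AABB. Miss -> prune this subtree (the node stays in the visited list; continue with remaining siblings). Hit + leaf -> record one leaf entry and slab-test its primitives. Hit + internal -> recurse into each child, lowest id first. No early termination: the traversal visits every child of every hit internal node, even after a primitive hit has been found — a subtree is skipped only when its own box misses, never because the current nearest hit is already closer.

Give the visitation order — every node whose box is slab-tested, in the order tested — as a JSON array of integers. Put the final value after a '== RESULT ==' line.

Trace the traversal:
N0 x:[28/3,20] y:[-13,22] z:[1,14] -> hit [28/3,14], descend [9, 10]
  N9 x:[28/3,20] y:[-13,20] z:[1,23/3] -> miss, prune
  N10 x:[11,18] y:[-11,22] z:[28/3,14] -> hit [11,14], descend [2, 3]
    N2 x:[11,18] y:[13,22] z:[28/3,14] -> hit [13,14], descend [4, 8]
      N4 x:[53/3,18] y:[19,21] z:[40/3,14] -> miss, prune
      N8 x:[11,43/3] y:[13,22] z:[28/3,12] -> miss, prune
    N3 x:[11,37/3] y:[-11,3] z:[11,41/3] -> miss, prune

Visited [0, 9, 10, 2, 4, 8, 3]. Tests: 7 box, 0 leaf. Nearest: miss.

== RESULT ==
[0, 9, 10, 2, 4, 8, 3]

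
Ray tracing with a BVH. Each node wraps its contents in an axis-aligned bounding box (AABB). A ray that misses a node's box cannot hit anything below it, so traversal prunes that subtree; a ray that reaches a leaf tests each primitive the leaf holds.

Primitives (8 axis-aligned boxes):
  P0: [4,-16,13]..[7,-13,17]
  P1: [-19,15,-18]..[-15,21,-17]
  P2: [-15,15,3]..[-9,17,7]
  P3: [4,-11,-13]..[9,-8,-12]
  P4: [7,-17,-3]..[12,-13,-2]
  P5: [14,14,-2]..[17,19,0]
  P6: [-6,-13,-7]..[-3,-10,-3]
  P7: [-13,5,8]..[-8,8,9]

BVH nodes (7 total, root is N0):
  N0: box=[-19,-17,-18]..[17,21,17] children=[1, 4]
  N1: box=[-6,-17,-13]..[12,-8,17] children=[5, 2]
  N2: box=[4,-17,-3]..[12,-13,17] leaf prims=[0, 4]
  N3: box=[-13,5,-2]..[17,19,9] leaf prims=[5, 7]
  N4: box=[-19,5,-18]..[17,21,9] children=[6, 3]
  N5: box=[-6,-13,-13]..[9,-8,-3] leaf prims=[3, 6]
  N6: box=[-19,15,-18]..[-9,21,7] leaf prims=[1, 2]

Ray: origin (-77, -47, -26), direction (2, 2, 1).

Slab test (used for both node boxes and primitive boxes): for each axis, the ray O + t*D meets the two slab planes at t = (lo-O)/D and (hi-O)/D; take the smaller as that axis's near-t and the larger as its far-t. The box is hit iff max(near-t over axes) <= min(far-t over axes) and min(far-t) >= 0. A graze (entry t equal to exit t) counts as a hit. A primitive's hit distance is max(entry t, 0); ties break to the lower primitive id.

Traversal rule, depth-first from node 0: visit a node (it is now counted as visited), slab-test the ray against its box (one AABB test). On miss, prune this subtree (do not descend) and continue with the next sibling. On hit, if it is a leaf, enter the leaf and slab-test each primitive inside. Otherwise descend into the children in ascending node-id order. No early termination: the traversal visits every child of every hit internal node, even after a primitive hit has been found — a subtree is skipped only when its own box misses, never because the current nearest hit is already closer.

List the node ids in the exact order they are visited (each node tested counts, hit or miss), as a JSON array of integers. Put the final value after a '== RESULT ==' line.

Trace the traversal:
N0 x:[29,47] y:[15,34] z:[8,43] -> hit [29,34], descend [1, 4]
  N1 x:[71/2,89/2] y:[15,39/2] z:[13,43] -> miss, prune
  N4 x:[29,47] y:[26,34] z:[8,35] -> hit [29,34], descend [3, 6]
    N3 x:[32,47] y:[26,33] z:[24,35] -> hit [32,33] leaf, test {P5(miss), P7(miss)}
    N6 x:[29,34] y:[31,34] z:[8,33] -> hit [31,33] leaf, test {P1(miss), P2@t=31}

Summary -> nodes [0, 1, 4, 3, 6]; box-tests=5; leaf-entries=2; first=P2

== RESULT ==
[0, 1, 4, 3, 6]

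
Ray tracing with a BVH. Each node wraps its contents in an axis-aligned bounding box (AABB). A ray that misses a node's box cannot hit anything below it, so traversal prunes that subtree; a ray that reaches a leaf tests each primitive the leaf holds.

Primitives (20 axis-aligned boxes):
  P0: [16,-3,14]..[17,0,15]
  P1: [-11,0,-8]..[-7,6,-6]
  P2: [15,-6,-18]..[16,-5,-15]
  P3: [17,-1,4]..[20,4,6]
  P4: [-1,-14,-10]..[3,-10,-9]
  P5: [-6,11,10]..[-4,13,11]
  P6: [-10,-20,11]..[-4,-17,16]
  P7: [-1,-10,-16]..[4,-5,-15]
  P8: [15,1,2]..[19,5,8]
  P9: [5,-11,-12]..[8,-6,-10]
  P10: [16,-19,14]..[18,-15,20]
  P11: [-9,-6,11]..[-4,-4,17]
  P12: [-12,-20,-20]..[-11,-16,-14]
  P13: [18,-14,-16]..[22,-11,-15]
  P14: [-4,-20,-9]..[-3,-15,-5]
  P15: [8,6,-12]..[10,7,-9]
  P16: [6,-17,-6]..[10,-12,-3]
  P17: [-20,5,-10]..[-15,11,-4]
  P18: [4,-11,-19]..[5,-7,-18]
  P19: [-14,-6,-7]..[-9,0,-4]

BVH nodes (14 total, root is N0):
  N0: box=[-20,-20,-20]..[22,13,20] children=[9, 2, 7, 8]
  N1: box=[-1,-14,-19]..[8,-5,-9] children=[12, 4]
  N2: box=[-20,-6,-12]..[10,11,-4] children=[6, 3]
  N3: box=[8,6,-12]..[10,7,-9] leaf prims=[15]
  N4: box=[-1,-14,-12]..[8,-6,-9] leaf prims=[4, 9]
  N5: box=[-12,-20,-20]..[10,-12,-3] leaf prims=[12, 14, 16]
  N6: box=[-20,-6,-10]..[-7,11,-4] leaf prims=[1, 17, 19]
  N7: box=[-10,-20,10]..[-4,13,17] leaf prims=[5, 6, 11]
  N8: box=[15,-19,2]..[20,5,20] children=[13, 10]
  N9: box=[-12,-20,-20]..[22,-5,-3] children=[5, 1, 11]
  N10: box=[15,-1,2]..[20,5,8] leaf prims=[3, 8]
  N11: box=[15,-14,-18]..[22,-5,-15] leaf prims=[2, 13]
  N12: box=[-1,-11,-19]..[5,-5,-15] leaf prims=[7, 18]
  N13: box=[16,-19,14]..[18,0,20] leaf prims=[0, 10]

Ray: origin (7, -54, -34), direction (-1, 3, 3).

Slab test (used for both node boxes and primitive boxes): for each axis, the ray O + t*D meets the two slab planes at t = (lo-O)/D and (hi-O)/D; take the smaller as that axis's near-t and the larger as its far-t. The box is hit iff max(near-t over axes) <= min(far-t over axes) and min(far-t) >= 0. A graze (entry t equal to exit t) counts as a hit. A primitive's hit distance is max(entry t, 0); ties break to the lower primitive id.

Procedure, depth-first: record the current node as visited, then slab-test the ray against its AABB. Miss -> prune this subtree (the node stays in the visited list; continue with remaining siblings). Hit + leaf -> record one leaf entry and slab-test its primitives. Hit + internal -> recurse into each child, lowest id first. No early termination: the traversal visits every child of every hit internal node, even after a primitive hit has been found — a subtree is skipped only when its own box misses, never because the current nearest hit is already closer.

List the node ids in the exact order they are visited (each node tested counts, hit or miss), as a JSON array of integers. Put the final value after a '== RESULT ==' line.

Trace the traversal:
N0 x:[-15,27] y:[34/3,67/3] z:[14/3,18] -> hit [34/3,18], descend [2, 7, 8, 9]
  N2 x:[-3,27] y:[16,65/3] z:[22/3,10] -> miss, prune
  N7 x:[11,17] y:[34/3,67/3] z:[44/3,17] -> hit [44/3,17] leaf, test {P5(miss), P6(miss), P11@t=16}
  N8 x:[-13,-8] y:[35/3,59/3] z:[12,18] -> miss, prune
  N9 x:[-15,19] y:[34/3,49/3] z:[14/3,31/3] -> miss, prune

5 AABB tests over nodes [0, 2, 7, 8, 9]; 1 leaf entered; closest P11.

== RESULT ==
[0, 2, 7, 8, 9]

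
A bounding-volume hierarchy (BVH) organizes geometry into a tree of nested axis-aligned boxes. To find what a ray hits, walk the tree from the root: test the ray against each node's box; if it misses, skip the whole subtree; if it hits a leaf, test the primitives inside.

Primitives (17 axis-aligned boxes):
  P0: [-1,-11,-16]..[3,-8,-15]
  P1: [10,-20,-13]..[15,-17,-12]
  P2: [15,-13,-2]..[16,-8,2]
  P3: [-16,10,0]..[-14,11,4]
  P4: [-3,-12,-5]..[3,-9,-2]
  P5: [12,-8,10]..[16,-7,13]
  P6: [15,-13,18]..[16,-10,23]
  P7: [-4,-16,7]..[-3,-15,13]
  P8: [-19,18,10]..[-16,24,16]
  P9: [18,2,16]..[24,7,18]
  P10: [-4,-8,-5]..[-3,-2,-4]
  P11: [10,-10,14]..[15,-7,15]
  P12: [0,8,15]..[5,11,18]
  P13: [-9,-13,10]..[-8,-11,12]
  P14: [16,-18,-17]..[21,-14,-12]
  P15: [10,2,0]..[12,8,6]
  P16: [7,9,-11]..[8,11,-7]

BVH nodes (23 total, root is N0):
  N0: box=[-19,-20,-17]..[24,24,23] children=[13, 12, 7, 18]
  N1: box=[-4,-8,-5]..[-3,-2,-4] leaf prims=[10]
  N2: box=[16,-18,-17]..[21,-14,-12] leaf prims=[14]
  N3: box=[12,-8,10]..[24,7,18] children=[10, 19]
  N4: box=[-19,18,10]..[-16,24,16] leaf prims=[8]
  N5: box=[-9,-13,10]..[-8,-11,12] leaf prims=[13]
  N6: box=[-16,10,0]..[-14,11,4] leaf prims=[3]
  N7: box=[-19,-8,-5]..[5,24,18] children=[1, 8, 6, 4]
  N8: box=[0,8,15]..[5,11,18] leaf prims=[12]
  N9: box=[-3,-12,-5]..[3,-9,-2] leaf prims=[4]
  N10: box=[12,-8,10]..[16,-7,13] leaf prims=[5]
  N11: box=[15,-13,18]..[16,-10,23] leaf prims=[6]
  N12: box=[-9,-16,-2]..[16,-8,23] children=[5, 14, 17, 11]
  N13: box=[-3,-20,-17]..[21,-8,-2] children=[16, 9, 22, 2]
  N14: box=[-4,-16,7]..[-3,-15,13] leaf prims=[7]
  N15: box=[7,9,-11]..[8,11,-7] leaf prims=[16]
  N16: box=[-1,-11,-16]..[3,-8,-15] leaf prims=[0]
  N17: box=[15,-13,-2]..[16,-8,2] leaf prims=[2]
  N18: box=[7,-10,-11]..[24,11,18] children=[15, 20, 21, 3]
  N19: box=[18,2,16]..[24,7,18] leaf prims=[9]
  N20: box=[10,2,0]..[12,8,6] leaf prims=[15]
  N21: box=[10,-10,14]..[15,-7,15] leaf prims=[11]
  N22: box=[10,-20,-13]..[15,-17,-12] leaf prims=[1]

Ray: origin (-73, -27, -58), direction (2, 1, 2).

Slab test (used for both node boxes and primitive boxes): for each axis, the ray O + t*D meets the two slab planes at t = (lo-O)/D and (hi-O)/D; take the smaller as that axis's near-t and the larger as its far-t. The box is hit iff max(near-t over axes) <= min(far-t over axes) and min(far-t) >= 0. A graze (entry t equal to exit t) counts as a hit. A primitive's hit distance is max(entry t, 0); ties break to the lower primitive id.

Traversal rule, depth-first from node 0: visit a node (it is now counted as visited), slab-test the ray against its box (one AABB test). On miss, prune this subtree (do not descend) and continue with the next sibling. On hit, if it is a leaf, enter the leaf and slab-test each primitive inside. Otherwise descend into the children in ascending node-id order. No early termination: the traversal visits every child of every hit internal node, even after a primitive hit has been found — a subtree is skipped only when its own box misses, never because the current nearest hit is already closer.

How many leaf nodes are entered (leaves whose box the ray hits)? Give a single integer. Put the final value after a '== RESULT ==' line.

Trace the traversal:
N0 x:[27,97/2] y:[7,51] z:[41/2,81/2] -> hit [27,81/2], descend [7, 12, 13, 18]
  N7 x:[27,39] y:[19,51] z:[53/2,38] -> hit [27,38], descend [1, 4, 6, 8]
    N1 x:[69/2,35] y:[19,25] z:[53/2,27] -> miss, prune
    N4 x:[27,57/2] y:[45,51] z:[34,37] -> miss, prune
    N6 x:[57/2,59/2] y:[37,38] z:[29,31] -> miss, prune
    N8 x:[73/2,39] y:[35,38] z:[73/2,38] -> hit [73/2,38] leaf, test {P12@t=73/2}
  N12 x:[32,89/2] y:[11,19] z:[28,81/2] -> miss, prune
  N13 x:[35,47] y:[7,19] z:[41/2,28] -> miss, prune
  N18 x:[40,97/2] y:[17,38] z:[47/2,38] -> miss, prune

order=[0, 7, 1, 4, 6, 8, 12, 13, 18]  |boxes|=9  |leaves|=1  hit=P12

== RESULT ==
1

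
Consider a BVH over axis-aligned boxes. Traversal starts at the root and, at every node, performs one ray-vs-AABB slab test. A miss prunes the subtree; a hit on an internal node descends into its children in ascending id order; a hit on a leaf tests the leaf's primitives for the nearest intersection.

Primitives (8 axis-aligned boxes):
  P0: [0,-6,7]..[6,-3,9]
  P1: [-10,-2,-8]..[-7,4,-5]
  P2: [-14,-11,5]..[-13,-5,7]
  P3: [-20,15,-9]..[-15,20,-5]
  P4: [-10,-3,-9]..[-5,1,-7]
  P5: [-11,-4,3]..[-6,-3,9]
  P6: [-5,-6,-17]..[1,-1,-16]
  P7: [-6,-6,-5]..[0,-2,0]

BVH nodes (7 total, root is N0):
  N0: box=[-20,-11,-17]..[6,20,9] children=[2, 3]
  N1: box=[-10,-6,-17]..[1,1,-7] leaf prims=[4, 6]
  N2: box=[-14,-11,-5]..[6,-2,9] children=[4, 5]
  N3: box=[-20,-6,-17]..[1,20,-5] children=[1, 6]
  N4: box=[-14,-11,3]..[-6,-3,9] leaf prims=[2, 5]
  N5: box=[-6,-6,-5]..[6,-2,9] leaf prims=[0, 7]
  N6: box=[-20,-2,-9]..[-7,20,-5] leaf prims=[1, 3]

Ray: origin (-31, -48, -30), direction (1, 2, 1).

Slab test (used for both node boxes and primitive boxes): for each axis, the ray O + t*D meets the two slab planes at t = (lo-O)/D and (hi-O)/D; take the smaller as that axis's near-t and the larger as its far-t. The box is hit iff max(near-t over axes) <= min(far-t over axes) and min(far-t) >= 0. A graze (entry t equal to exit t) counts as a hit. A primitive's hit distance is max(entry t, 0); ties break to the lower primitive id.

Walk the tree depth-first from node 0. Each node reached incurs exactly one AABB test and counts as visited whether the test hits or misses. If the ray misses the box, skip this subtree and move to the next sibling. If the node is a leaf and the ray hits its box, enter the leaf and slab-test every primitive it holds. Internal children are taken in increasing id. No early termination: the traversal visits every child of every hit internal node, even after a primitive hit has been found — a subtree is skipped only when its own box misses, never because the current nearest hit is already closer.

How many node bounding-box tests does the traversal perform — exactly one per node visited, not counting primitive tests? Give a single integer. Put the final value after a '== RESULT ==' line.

Walk:
N0 x:[11,37] y:[37/2,34] z:[13,39] -> hit [37/2,34], descend [2, 3]
  N2 x:[17,37] y:[37/2,23] z:[25,39] -> miss, prune
  N3 x:[11,32] y:[21,34] z:[13,25] -> hit [21,25], descend [1, 6]
    N1 x:[21,32] y:[21,49/2] z:[13,23] -> hit [21,23] leaf, test {P4@t=45/2, P6(miss)}
    N6 x:[11,24] y:[23,34] z:[21,25] -> hit [23,24] leaf, test {P1@t=23, P3(miss)}

5 AABB tests over nodes [0, 2, 3, 1, 6]; 2 leaves entered; closest P4.

== RESULT ==
5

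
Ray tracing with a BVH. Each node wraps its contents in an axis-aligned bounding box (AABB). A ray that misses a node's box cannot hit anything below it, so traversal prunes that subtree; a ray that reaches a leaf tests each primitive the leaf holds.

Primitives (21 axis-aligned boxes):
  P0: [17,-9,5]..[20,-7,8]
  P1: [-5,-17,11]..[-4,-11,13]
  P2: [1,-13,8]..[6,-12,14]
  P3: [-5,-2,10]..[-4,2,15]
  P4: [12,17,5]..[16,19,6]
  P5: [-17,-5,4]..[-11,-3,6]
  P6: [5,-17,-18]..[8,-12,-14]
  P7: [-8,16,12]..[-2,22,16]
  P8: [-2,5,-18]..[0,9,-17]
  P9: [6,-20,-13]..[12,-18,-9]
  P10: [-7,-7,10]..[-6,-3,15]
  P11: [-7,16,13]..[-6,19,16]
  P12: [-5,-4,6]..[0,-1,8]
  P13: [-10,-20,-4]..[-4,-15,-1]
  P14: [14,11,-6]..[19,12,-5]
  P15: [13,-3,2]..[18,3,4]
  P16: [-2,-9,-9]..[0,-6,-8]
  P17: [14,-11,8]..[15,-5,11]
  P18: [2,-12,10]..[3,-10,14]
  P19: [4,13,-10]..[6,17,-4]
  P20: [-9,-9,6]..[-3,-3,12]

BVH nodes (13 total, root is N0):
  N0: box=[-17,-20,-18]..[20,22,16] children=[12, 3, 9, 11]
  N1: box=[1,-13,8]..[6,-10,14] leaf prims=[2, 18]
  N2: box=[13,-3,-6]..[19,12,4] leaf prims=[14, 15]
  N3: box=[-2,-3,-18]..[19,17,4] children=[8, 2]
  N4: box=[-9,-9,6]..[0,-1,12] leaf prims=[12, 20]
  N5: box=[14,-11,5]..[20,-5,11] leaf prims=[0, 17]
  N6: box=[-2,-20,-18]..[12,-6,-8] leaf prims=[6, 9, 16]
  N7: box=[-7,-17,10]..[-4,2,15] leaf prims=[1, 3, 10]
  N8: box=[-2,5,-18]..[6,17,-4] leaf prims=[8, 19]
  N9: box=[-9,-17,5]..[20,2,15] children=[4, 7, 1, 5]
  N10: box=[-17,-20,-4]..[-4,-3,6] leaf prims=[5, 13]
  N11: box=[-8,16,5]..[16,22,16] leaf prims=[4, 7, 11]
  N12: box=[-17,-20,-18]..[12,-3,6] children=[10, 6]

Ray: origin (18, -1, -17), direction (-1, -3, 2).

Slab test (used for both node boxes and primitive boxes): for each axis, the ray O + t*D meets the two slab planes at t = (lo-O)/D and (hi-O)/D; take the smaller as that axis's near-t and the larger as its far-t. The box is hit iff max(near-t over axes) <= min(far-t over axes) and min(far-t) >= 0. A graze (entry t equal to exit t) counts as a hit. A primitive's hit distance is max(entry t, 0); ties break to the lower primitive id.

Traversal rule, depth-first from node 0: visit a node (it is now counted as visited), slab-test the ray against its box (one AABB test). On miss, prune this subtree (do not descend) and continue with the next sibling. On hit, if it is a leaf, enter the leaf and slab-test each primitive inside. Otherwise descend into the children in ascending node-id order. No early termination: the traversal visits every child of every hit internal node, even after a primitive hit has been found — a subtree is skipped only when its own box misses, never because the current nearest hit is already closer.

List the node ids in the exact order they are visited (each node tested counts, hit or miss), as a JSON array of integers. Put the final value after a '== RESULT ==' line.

Walk:
N0 x:[-2,35] y:[-23/3,19/3] z:[-1/2,33/2] -> hit [-1/2,19/3], descend [3, 9, 11, 12]
  N3 x:[-1,20] y:[-6,2/3] z:[-1/2,21/2] -> hit [-1/2,2/3], descend [2, 8]
    N2 x:[-1,5] y:[-13/3,2/3] z:[11/2,21/2] -> miss, prune
    N8 x:[12,20] y:[-6,-2] z:[-1/2,13/2] -> miss, prune
  N9 x:[-2,27] y:[-1,16/3] z:[11,16] -> miss, prune
  N11 x:[2,26] y:[-23/3,-17/3] z:[11,33/2] -> miss, prune
  N12 x:[6,35] y:[2/3,19/3] z:[-1/2,23/2] -> hit [6,19/3], descend [6, 10]
    N6 x:[6,20] y:[5/3,19/3] z:[-1/2,9/2] -> miss, prune
    N10 x:[22,35] y:[2/3,19/3] z:[13/2,23/2] -> miss, prune

Visited [0, 3, 2, 8, 9, 11, 12, 6, 10]. Tests: 9 box, 0 leaf. Nearest: miss.

== RESULT ==
[0, 3, 2, 8, 9, 11, 12, 6, 10]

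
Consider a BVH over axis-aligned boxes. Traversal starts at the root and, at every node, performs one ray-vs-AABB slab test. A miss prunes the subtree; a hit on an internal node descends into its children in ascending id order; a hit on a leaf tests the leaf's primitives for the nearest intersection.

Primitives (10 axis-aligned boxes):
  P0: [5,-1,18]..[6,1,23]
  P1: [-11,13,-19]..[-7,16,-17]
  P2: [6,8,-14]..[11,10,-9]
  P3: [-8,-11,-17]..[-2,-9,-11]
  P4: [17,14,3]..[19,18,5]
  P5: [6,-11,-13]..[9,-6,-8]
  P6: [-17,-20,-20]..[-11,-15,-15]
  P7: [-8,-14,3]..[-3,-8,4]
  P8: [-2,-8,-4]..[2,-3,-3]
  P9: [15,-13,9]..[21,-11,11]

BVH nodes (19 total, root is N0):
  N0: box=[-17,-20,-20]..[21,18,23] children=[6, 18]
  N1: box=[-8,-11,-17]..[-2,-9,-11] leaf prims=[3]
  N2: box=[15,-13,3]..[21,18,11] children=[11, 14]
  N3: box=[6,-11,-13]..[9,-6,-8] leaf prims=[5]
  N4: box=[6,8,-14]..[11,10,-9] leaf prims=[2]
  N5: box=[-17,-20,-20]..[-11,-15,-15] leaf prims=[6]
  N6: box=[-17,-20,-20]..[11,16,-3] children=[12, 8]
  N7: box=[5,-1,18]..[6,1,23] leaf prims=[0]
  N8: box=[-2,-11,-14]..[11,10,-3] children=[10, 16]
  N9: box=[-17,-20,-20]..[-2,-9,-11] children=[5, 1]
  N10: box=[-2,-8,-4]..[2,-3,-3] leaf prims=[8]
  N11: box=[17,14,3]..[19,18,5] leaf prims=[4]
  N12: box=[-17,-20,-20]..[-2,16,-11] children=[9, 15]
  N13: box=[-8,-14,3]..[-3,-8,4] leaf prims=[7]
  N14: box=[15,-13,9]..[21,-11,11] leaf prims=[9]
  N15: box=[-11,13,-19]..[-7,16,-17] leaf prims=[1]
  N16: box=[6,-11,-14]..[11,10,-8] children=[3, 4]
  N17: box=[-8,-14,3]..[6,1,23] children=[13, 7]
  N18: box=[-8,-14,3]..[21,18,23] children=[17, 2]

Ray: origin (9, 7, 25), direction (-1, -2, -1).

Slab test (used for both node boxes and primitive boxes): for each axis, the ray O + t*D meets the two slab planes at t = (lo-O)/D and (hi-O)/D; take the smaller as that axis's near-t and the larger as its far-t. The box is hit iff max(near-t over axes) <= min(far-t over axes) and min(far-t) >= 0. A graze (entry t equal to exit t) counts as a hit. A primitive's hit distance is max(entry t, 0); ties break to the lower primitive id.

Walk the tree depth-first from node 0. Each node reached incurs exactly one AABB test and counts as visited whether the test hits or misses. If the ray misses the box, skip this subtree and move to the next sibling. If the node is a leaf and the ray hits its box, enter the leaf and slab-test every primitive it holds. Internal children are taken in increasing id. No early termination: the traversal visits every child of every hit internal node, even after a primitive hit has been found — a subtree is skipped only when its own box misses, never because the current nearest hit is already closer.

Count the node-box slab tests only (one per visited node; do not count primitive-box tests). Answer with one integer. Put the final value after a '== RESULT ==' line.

Walk:
N0 x:[-12,26] y:[-11/2,27/2] z:[2,45] -> hit [2,27/2], descend [6, 18]
  N6 x:[-2,26] y:[-9/2,27/2] z:[28,45] -> miss, prune
  N18 x:[-12,17] y:[-11/2,21/2] z:[2,22] -> hit [2,21/2], descend [2, 17]
    N2 x:[-12,-6] y:[-11/2,10] z:[14,22] -> miss, prune
    N17 x:[3,17] y:[3,21/2] z:[2,22] -> hit [3,21/2], descend [7, 13]
      N7 x:[3,4] y:[3,4] z:[2,7] -> hit [3,4] leaf, test {P0@t=3}
      N13 x:[12,17] y:[15/2,21/2] z:[21,22] -> miss, prune

7 AABB tests over nodes [0, 6, 18, 2, 17, 7, 13]; 1 leaf entered; closest P0.

== RESULT ==
7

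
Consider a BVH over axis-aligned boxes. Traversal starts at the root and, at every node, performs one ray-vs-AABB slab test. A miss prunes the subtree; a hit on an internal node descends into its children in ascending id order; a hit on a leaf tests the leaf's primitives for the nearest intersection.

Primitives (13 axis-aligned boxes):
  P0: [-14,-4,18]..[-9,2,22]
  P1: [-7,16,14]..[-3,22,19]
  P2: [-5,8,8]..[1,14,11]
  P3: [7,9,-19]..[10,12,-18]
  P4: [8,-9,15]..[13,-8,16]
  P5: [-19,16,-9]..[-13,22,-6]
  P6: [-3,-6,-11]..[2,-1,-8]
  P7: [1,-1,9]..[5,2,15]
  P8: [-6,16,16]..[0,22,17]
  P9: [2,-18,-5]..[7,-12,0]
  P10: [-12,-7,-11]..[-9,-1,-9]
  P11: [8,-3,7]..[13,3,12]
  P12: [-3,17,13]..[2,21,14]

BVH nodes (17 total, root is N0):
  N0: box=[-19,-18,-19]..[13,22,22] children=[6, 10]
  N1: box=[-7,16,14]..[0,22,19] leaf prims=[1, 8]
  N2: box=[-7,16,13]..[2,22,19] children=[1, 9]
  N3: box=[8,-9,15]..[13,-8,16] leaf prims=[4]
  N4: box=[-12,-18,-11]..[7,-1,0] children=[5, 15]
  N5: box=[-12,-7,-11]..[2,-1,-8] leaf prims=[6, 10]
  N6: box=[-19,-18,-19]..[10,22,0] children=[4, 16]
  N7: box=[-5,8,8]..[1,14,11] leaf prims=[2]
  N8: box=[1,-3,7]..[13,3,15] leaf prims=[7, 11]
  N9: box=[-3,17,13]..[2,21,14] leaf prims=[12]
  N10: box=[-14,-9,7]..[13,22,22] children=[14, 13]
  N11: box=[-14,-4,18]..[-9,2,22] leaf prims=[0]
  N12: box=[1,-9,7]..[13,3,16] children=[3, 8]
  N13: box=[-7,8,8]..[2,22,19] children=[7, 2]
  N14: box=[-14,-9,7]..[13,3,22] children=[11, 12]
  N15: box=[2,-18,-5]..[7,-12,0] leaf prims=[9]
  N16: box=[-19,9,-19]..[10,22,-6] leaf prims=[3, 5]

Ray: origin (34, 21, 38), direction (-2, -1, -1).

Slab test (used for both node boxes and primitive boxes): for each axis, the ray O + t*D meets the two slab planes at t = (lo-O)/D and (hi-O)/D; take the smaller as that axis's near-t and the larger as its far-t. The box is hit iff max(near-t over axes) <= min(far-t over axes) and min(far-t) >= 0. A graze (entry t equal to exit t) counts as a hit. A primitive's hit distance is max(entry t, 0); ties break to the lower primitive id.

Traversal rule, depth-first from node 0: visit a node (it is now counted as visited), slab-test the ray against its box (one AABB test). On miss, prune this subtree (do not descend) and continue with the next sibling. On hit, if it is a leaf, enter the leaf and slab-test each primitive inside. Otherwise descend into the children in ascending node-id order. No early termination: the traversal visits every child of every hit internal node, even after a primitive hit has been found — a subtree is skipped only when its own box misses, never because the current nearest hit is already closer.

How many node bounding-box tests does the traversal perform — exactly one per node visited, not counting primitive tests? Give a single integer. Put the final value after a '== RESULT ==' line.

Traverse from the root:
N0 x:[21/2,53/2] y:[-1,39] z:[16,57] -> hit [16,53/2], descend [6, 10]
  N6 x:[12,53/2] y:[-1,39] z:[38,57] -> miss, prune
  N10 x:[21/2,24] y:[-1,30] z:[16,31] -> hit [16,24], descend [13, 14]
    N13 x:[16,41/2] y:[-1,13] z:[19,30] -> miss, prune
    N14 x:[21/2,24] y:[18,30] z:[16,31] -> hit [18,24], descend [11, 12]
      N11 x:[43/2,24] y:[19,25] z:[16,20] -> miss, prune
      N12 x:[21/2,33/2] y:[18,30] z:[22,31] -> miss, prune

Summary -> nodes [0, 6, 10, 13, 14, 11, 12]; box-tests=7; leaf-entries=0; first=miss

== RESULT ==
7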